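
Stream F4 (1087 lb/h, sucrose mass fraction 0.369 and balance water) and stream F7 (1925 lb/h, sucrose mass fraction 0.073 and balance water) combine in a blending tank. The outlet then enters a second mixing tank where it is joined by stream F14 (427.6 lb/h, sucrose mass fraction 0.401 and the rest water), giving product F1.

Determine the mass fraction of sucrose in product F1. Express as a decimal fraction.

0.207

Overall, product flow = 3439.6 lb/h.
sucrose in = 1087×0.369 + 1925×0.073 + 427.6×0.401 = 713.1 lb/h.
sucrose fraction in F1 = 0.207.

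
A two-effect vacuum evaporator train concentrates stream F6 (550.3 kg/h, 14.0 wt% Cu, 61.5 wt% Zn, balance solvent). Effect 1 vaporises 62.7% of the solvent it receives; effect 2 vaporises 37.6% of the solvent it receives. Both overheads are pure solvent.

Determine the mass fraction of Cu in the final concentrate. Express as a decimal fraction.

solvent in feed = 550.3×0.245 = 134.82 kg/h.
After stage 1: solvent left = (1−0.627)×134.82 = 50.289; stream total = 465.77 kg/h.
After stage 2: solvent left = (1−0.376)×50.289 = 31.38; final concentrate = 446.86 kg/h.
Cu fraction = 77.042/446.86 = 0.172.

0.172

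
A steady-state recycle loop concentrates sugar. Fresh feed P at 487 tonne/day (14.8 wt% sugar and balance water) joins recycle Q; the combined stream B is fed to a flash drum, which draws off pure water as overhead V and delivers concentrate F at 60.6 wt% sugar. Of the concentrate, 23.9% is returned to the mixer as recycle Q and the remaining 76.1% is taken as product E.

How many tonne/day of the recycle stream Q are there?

Overall sugar balance (none leaves overhead): sugar in fresh feed = sugar in product, i.e. 487×0.148 = (1−0.239)·F·0.606.
F = 72.076/(0.606×0.761) = 156.29 tonne/day.
Recycle Q = 0.239×156.29 = 37.353 tonne/day.

37.35 tonne/day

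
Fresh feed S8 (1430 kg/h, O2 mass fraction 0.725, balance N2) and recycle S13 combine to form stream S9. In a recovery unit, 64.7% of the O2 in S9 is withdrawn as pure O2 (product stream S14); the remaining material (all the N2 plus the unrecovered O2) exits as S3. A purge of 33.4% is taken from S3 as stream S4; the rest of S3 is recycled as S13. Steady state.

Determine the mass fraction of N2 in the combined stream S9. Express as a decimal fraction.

N2 enters only via S8 and leaves only via the purge: 1430×0.275 = 0.334×(N2 in S3), and the recovery unit passes all N2, so N2 in S9 = N2 in S3 = 1177.4 kg/h.
O2 in S9: m_A = 1430×0.725 + (1−0.334)·(1−0.647)·m_A, so m_A = 1036.8/0.7649 = 1355.4 kg/h.
S9 = 1355.4 + 1177.4 = 2532.8 kg/h.
N2 fraction in S9 = 1177.4/2532.8 = 0.465.

0.465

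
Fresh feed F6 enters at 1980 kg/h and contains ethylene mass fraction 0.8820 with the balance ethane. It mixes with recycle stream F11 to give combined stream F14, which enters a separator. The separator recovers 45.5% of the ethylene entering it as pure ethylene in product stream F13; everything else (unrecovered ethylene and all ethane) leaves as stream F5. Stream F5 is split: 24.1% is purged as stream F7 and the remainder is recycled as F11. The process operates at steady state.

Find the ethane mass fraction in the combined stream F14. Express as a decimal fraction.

0.2456

ethane enters only via F6 and leaves only via the purge: 1980×0.118 = 0.241×(ethane in F5), and the separator passes all ethane, so ethane in F14 = ethane in F5 = 969.46 kg/h.
ethylene in F14: m_A = 1980×0.882 + (1−0.241)·(1−0.455)·m_A, so m_A = 1746.4/0.5863 = 2978.4 kg/h.
F14 = 2978.4 + 969.46 = 3947.8 kg/h.
ethane fraction in F14 = 969.46/3947.8 = 0.2456.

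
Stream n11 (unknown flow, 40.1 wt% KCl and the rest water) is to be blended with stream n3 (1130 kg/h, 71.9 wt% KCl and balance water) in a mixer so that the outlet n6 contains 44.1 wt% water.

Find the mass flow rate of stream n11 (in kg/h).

Let n11 be the unknown flow. Total out = 1130 + n11.
water balance: 317.53 + 0.599·n11 = 0.441·(1130 + n11)
(0.599 − 0.441)·n11 = 0.441×1130 − 317.53 = 180.8
n11 = 180.8 / 0.158 = 1144.3 kg/h

1144 kg/h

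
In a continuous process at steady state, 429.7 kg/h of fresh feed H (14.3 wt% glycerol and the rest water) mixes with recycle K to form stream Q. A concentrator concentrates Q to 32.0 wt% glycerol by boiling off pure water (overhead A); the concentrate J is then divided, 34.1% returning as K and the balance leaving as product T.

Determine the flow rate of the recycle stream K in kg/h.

Overall glycerol balance (none leaves overhead): glycerol in fresh feed = glycerol in product, i.e. 429.7×0.143 = (1−0.341)·J·0.320.
J = 61.447/(0.320×0.659) = 291.38 kg/h.
Recycle K = 0.341×291.38 = 99.362 kg/h.

99.36 kg/h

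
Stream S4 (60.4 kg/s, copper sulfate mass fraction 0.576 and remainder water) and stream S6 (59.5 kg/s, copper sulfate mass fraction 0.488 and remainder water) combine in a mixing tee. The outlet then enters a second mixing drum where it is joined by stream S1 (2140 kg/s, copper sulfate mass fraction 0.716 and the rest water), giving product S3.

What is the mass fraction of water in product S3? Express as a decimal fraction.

Overall, product flow = 2259.9 kg/s.
water in = 60.4×0.424 + 59.5×0.512 + 2140×0.284 = 663.83 kg/s.
water fraction in S3 = 0.294.

0.294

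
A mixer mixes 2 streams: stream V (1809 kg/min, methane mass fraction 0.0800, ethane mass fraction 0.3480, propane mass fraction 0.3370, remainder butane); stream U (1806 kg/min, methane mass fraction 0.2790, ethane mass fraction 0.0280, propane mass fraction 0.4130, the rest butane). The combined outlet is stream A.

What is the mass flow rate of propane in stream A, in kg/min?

1356 kg/min

propane out = propane in = 1809×0.337 + 1806×0.413 = 1355.5 kg/min.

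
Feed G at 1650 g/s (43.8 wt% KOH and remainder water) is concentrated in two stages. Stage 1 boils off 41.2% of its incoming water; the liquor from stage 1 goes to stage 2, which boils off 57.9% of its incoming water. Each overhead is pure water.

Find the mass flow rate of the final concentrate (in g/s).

952.3 g/s

water in feed = 1650×0.562 = 927.3 g/s.
After stage 1: water left = (1−0.412)×927.3 = 545.25; stream total = 1268 g/s.
After stage 2: water left = (1−0.579)×545.25 = 229.55; final concentrate = 952.25 g/s.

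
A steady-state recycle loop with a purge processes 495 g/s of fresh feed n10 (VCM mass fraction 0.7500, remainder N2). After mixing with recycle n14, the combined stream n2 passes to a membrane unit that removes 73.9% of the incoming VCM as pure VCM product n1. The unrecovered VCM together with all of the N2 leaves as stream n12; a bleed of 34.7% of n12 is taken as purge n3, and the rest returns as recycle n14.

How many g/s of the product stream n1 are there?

330.7 g/s

VCM in n2: m_A = 495×0.750 + (1−0.347)·(1−0.739)·m_A, so m_A = 371.25/0.8296 = 447.52 g/s.
Product n1 = 0.739×447.52 = 330.72 g/s.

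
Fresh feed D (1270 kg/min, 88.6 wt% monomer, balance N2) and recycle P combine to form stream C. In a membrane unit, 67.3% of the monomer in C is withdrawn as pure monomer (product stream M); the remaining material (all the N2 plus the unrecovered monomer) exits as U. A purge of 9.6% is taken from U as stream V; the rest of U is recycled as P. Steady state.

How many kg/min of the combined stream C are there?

3106 kg/min

N2 enters only via D and leaves only via the purge: 1270×0.114 = 0.096×(N2 in U), and the membrane unit passes all N2, so N2 in C = N2 in U = 1508.1 kg/min.
monomer in C: m_A = 1270×0.886 + (1−0.096)·(1−0.673)·m_A, so m_A = 1125.2/0.7044 = 1597.4 kg/min.
C = 1597.4 + 1508.1 = 3105.6 kg/min.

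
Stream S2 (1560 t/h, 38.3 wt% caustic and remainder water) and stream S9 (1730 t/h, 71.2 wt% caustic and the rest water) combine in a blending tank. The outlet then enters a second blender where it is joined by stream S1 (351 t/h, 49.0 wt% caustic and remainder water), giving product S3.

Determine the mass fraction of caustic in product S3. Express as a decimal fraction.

0.550

Overall, product flow = 3641 t/h.
caustic in = 1560×0.383 + 1730×0.712 + 351×0.490 = 2001.2 t/h.
caustic fraction in S3 = 0.550.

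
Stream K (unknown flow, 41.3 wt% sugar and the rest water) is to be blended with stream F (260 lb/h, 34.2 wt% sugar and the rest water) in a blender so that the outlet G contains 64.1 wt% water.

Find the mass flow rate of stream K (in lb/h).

Let K be the unknown flow. Total out = 260 + K.
water balance: 171.08 + 0.587·K = 0.641·(260 + K)
(0.587 − 0.641)·K = 0.641×260 − 171.08 = -4.42
K = -4.42 / -0.054 = 81.852 lb/h

81.85 lb/h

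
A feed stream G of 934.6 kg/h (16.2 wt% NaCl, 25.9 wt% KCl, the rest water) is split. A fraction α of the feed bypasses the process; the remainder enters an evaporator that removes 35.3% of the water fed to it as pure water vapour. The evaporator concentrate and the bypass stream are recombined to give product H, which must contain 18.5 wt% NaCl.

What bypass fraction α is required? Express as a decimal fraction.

All 934.6×0.162 = 151.41 kg/h of NaCl reaches H, so H = 151.41/0.185 = 818.41 kg/h and vapour = 116.19 kg/h.
The evaporator receives (1−α)·934.6 of feed at 0.579 water and removes 0.353 of that water:
0.353×0.579×(1−α)×934.6 = 116.19
(1−α) = 116.19/191.02 = 0.6083;  α = 0.3917.

0.392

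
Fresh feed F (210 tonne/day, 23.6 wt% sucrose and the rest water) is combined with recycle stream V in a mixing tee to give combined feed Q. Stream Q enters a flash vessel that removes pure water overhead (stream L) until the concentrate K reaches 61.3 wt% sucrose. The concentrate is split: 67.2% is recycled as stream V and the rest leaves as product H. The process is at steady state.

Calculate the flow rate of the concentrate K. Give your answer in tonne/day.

246.5 tonne/day

Overall sucrose balance (none leaves overhead): sucrose in fresh feed = sucrose in product, i.e. 210×0.236 = (1−0.672)·K·0.613.
K = 49.56/(0.613×0.328) = 246.49 tonne/day.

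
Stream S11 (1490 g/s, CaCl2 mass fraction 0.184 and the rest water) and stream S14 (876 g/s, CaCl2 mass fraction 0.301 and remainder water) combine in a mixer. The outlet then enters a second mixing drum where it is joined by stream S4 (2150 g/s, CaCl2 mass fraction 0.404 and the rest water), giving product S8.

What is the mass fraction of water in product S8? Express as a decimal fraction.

Overall, product flow = 4516 g/s.
water in = 1490×0.816 + 876×0.699 + 2150×0.596 = 3109.6 g/s.
water fraction in S8 = 0.689.

0.689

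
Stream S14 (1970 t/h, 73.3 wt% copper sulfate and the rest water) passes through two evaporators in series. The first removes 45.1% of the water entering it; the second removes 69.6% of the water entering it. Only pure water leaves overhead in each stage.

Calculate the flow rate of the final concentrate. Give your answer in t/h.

water in feed = 1970×0.267 = 525.99 t/h.
After stage 1: water left = (1−0.451)×525.99 = 288.77; stream total = 1732.8 t/h.
After stage 2: water left = (1−0.696)×288.77 = 87.786; final concentrate = 1531.8 t/h.

1532 t/h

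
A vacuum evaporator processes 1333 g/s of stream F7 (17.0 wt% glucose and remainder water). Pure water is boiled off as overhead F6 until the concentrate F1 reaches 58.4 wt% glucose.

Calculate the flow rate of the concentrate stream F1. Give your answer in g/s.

388 g/s

glucose is conserved: 1333×0.170 = 226.61 g/s all reports to the concentrate.
Concentrate = 226.61/(target fraction) = 388.03 g/s.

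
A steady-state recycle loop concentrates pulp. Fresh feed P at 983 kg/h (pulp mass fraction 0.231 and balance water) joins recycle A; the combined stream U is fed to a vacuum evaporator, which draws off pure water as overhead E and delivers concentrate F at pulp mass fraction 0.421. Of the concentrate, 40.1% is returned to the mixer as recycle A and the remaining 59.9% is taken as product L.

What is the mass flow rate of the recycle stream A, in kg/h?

Overall pulp balance (none leaves overhead): pulp in fresh feed = pulp in product, i.e. 983×0.231 = (1−0.401)·F·0.421.
F = 227.07/(0.421×0.599) = 900.44 kg/h.
Recycle A = 0.401×900.44 = 361.08 kg/h.

361.1 kg/h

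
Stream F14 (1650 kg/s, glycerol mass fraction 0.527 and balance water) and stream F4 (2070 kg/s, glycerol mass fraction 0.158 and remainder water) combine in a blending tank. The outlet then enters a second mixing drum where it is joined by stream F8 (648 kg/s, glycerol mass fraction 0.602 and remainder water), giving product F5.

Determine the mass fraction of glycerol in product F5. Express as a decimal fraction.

Overall, product flow = 4368 kg/s.
glycerol in = 1650×0.527 + 2070×0.158 + 648×0.602 = 1586.7 kg/s.
glycerol fraction in F5 = 0.363.

0.363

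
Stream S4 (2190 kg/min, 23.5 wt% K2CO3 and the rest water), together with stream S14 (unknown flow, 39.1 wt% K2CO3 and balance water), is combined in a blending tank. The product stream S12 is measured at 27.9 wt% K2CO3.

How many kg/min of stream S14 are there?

860.4 kg/min

Let S14 be the unknown flow. Total out = 2190 + S14.
K2CO3 balance: 514.65 + 0.391·S14 = 0.279·(2190 + S14)
(0.391 − 0.279)·S14 = 0.279×2190 − 514.65 = 96.36
S14 = 96.36 / 0.112 = 860.36 kg/min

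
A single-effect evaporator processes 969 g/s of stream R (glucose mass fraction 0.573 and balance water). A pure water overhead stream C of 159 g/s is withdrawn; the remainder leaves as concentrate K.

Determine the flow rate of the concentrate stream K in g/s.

Concentrate = 969 − 159 = 810 g/s.

810 g/s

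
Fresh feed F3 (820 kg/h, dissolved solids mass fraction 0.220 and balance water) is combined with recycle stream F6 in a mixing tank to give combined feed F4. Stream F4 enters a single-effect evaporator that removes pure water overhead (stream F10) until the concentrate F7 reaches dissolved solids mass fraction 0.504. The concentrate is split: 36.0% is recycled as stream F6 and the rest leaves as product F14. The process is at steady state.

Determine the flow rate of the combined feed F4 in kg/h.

1021 kg/h

Overall dissolved solids balance (none leaves overhead): dissolved solids in fresh feed = dissolved solids in product, i.e. 820×0.220 = (1−0.360)·F7·0.504.
F7 = 180.4/(0.504×0.640) = 559.28 kg/h.
Recycle F6 = 0.360×559.28 = 201.34 kg/h.
Combined feed F4 = 820 + 201.34 = 1021.3 kg/h.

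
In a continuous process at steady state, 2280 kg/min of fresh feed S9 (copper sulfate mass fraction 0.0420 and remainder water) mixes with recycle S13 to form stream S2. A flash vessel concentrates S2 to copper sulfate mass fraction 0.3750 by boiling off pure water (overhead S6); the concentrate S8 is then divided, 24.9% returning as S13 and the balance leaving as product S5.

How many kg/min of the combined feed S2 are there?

Overall copper sulfate balance (none leaves overhead): copper sulfate in fresh feed = copper sulfate in product, i.e. 2280×0.042 = (1−0.249)·S8·0.375.
S8 = 95.76/(0.375×0.751) = 340.03 kg/min.
Recycle S13 = 0.249×340.03 = 84.667 kg/min.
Combined feed S2 = 2280 + 84.667 = 2364.7 kg/min.

2365 kg/min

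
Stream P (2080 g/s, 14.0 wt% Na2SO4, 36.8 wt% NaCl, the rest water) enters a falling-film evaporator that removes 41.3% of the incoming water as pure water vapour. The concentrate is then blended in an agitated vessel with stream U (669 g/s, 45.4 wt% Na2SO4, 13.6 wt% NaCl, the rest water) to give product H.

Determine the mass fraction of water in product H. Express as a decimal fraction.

Vapour removed = 0.413×0.492×2080 = 422.65 g/s; concentrate = 1657.4 g/s.
water reaching the mixer = 600.71 (from concentrate) + 669×0.410 = 875 g/s.
Product flow = 1657.4 + 669 = 2326.4 g/s; water fraction = 0.376.

0.376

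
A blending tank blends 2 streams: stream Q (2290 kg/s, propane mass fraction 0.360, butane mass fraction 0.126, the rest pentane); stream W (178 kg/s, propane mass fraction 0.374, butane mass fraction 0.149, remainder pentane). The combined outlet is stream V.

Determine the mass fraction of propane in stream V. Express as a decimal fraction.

0.361

Total flow out = 2290 + 178 = 2468 kg/s.
propane in = 2290×0.360 + 178×0.374 = 890.97 kg/s.
propane mass fraction in V = 890.97/2468 = 0.361.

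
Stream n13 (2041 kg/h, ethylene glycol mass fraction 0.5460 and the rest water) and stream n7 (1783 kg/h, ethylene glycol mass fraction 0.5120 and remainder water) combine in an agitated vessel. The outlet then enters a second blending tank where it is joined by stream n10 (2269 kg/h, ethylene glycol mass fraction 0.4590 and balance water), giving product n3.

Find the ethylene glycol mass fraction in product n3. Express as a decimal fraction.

Overall, product flow = 6093 kg/h.
ethylene glycol in = 2041×0.546 + 1783×0.512 + 2269×0.459 = 3068.8 kg/h.
ethylene glycol fraction in n3 = 0.5037.

0.5037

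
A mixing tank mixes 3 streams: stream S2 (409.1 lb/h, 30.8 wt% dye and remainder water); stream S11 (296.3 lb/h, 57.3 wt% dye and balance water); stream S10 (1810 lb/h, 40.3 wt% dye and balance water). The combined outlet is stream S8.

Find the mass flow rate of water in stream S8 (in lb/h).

1490 lb/h

water out = water in = 409.1×0.692 + 296.3×0.427 + 1810×0.597 = 1490.2 lb/h.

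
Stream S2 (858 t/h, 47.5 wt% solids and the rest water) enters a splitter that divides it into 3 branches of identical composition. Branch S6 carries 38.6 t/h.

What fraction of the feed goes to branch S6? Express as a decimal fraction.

0.045

Fraction to S6 = 38.6/858 = 0.0450.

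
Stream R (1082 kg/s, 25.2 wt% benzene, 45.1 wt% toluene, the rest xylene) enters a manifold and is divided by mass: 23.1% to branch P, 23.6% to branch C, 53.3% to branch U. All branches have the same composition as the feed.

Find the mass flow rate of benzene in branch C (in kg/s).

Branch C total = 0.236×1082 = 255.35 kg/s.
benzene in C = 0.252×255.35 = 64.349 kg/s.

64.35 kg/s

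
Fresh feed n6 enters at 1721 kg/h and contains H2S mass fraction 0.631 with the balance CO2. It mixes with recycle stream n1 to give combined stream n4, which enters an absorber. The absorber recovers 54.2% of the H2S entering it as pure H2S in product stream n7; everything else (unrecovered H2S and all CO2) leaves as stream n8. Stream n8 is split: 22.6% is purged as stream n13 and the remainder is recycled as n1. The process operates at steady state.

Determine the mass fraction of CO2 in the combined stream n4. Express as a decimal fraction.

CO2 enters only via n6 and leaves only via the purge: 1721×0.369 = 0.226×(CO2 in n8), and the absorber passes all CO2, so CO2 in n4 = CO2 in n8 = 2810 kg/h.
H2S in n4: m_A = 1721×0.631 + (1−0.226)·(1−0.542)·m_A, so m_A = 1086/0.6455 = 1682.3 kg/h.
n4 = 1682.3 + 2810 = 4492.3 kg/h.
CO2 fraction in n4 = 2810/4492.3 = 0.626.

0.626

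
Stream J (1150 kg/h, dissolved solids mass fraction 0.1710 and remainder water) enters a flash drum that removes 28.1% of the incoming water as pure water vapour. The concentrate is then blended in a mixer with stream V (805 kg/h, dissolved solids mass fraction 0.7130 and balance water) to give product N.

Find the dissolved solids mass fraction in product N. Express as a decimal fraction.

Vapour removed = 0.281×0.829×1150 = 267.89 kg/h; concentrate = 882.11 kg/h.
dissolved solids reaching the mixer = 196.65 (from concentrate) + 805×0.713 = 770.61 kg/h.
Product flow = 882.11 + 805 = 1687.1 kg/h; dissolved solids fraction = 0.4568.

0.4568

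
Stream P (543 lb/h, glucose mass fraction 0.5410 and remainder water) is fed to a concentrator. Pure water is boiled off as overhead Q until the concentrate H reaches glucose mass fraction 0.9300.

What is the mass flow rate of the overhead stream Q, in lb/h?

227.1 lb/h

glucose is conserved: 543×0.541 = 293.76 lb/h all reports to the concentrate.
Concentrate = 293.76/(target fraction) = 315.87 lb/h.
Overhead = 543 − 315.87 = 227.13 lb/h.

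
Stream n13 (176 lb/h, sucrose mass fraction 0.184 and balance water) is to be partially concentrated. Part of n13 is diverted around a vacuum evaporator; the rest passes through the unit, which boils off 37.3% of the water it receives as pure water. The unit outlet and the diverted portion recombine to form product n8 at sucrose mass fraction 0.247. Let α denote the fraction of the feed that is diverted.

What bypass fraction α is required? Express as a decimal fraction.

All 176×0.184 = 32.384 lb/h of sucrose reaches n8, so n8 = 32.384/0.247 = 131.11 lb/h and vapour = 44.891 lb/h.
The evaporator receives (1−α)·176 of feed at 0.816 water and removes 0.373 of that water:
0.373×0.816×(1−α)×176 = 44.891
(1−α) = 44.891/53.569 = 0.8380;  α = 0.1620.

0.162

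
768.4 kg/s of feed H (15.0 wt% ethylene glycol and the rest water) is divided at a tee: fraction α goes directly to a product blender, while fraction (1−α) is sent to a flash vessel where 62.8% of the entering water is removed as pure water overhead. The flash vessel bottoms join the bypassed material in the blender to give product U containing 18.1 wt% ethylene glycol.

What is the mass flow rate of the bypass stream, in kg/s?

521.9 kg/s

All 768.4×0.150 = 115.26 kg/s of ethylene glycol reaches U, so U = 115.26/0.181 = 636.8 kg/s and vapour = 131.6 kg/s.
The evaporator receives (1−α)·768.4 of feed at 0.850 water and removes 0.628 of that water:
0.628×0.850×(1−α)×768.4 = 131.6
(1−α) = 131.6/410.17 = 0.3209;  α = 0.6791.
Bypass flow = 0.6791×768.4 = 521.86 kg/s.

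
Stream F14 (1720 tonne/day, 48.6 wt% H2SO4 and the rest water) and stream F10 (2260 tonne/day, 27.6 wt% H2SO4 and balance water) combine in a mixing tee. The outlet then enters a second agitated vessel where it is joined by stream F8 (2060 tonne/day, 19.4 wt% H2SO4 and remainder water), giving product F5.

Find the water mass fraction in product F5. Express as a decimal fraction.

Overall, product flow = 6040 tonne/day.
water in = 1720×0.514 + 2260×0.724 + 2060×0.806 = 4180.7 tonne/day.
water fraction in F5 = 0.692.

0.692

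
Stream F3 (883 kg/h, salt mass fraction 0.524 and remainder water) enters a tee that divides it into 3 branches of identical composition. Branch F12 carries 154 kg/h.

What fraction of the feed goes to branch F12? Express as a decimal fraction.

0.174

Fraction to F12 = 154/883 = 0.1744.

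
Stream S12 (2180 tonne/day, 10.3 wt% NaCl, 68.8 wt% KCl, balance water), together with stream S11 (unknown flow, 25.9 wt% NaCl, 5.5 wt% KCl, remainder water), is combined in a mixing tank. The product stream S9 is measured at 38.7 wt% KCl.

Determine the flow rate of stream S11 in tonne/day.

1976 tonne/day

Let S11 be the unknown flow. Total out = 2180 + S11.
KCl balance: 1499.8 + 0.055·S11 = 0.387·(2180 + S11)
(0.055 − 0.387)·S11 = 0.387×2180 − 1499.8 = -656.18
S11 = -656.18 / -0.332 = 1976.4 tonne/day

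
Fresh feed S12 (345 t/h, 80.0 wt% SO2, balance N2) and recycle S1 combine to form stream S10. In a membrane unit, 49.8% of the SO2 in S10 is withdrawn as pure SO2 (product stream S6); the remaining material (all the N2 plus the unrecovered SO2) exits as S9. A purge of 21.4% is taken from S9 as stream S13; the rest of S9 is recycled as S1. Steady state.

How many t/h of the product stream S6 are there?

227 t/h

SO2 in S10: m_A = 345×0.800 + (1−0.214)·(1−0.498)·m_A, so m_A = 276/0.6054 = 455.88 t/h.
Product S6 = 0.498×455.88 = 227.03 t/h.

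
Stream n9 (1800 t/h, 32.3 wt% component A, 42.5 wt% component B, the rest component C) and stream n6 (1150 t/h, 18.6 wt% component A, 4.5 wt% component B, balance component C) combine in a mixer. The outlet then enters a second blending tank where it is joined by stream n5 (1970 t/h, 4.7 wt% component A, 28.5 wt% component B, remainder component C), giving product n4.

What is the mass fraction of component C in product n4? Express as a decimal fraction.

0.5394

Overall, product flow = 4920 t/h.
component C in = 1800×0.252 + 1150×0.769 + 1970×0.668 = 2653.9 t/h.
component C fraction in n4 = 0.5394.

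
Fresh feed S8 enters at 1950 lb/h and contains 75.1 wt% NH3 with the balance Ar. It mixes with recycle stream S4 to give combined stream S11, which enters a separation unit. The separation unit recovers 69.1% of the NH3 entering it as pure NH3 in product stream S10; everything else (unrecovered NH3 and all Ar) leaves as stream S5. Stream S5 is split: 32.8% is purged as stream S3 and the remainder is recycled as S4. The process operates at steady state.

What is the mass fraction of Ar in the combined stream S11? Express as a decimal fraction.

Ar enters only via S8 and leaves only via the purge: 1950×0.249 = 0.328×(Ar in S5), and the separation unit passes all Ar, so Ar in S11 = Ar in S5 = 1480.3 lb/h.
NH3 in S11: m_A = 1950×0.751 + (1−0.328)·(1−0.691)·m_A, so m_A = 1464.5/0.7924 = 1848.2 lb/h.
S11 = 1848.2 + 1480.3 = 3328.6 lb/h.
Ar fraction in S11 = 1480.3/3328.6 = 0.4447.

0.4447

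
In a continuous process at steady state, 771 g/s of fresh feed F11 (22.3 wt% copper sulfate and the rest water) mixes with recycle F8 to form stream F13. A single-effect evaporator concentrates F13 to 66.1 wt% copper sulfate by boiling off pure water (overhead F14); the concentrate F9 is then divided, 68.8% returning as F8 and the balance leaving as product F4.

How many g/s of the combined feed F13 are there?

1345 g/s

Overall copper sulfate balance (none leaves overhead): copper sulfate in fresh feed = copper sulfate in product, i.e. 771×0.223 = (1−0.688)·F9·0.661.
F9 = 171.93/(0.661×0.312) = 833.69 g/s.
Recycle F8 = 0.688×833.69 = 573.58 g/s.
Combined feed F13 = 771 + 573.58 = 1344.6 g/s.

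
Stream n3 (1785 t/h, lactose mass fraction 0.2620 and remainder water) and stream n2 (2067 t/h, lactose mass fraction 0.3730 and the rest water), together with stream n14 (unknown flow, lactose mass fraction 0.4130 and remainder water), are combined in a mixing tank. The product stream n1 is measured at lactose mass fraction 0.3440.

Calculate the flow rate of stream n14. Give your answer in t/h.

Let n14 be the unknown flow. Total out = 3852 + n14.
lactose balance: 1238.7 + 0.413·n14 = 0.344·(3852 + n14)
(0.413 − 0.344)·n14 = 0.344×3852 − 1238.7 = 86.427
n14 = 86.427 / 0.069 = 1252.6 t/h

1253 t/h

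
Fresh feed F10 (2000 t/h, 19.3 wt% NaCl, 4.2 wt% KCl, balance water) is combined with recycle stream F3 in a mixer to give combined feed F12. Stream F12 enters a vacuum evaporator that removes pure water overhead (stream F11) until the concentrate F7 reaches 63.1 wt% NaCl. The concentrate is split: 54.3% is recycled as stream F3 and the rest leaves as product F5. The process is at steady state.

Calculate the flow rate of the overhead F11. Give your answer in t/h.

Overall NaCl balance (none leaves overhead): NaCl in fresh feed = NaCl in product, i.e. 2000×0.193 = (1−0.543)·F7·0.631.
F7 = 386/(0.631×0.457) = 1338.6 t/h.
Recycle F3 = 0.543×1338.6 = 726.84 t/h.
Combined feed F12 = 2000 + 726.84 = 2726.8 t/h.
Overhead F11 = F12 − F7 = 2726.8 − 1338.6 = 1388.3 t/h.

1388 t/h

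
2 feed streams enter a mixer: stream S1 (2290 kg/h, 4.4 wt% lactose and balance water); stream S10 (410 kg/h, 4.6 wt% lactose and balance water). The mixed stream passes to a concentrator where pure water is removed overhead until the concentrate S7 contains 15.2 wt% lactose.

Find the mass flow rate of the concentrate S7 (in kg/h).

787 kg/h

lactose entering = 2290×0.044 + 410×0.046 = 119.62 kg/h.
All lactose reports to S7, so S7 = 119.62/0.152 = 786.97 kg/h.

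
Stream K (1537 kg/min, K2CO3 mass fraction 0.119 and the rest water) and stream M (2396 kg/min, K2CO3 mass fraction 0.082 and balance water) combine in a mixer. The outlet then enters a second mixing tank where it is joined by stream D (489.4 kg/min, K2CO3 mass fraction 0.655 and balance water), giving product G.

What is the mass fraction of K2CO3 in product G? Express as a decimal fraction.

Overall, product flow = 4422.4 kg/min.
K2CO3 in = 1537×0.119 + 2396×0.082 + 489.4×0.655 = 699.93 kg/min.
K2CO3 fraction in G = 0.158.

0.158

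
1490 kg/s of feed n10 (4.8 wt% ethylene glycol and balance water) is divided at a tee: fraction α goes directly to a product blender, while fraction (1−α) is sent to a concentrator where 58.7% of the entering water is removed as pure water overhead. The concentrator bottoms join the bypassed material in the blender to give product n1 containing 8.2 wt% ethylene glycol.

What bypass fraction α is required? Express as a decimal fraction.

0.258

All 1490×0.048 = 71.52 kg/s of ethylene glycol reaches n1, so n1 = 71.52/0.082 = 872.2 kg/s and vapour = 617.8 kg/s.
The evaporator receives (1−α)·1490 of feed at 0.952 water and removes 0.587 of that water:
0.587×0.952×(1−α)×1490 = 617.8
(1−α) = 617.8/832.65 = 0.7420;  α = 0.2580.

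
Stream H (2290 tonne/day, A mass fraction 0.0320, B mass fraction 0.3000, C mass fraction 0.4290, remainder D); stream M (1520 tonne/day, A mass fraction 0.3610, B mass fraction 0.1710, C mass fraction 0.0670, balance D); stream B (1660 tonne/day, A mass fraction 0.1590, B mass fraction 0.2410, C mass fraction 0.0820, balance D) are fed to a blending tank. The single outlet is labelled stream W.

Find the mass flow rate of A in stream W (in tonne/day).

A out = A in = 2290×0.032 + 1520×0.361 + 1660×0.159 = 885.94 tonne/day.

885.9 tonne/day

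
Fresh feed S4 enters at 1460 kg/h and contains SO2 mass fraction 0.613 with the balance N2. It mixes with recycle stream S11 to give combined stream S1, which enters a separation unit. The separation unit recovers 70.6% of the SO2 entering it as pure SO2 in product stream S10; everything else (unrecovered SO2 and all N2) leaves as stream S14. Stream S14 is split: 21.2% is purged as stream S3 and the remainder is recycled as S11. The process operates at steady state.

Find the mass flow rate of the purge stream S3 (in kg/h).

N2 enters only via S4 and leaves only via the purge: 1460×0.387 = 0.212×(N2 in S14), and the separation unit passes all N2, so N2 in S1 = N2 in S14 = 2665.2 kg/h.
SO2 in S1: m_A = 1460×0.613 + (1−0.212)·(1−0.706)·m_A, so m_A = 894.98/0.7683 = 1164.8 kg/h.
S14 = (1−0.706)×1164.8 + 2665.2 = 3007.7 kg/h.
Purge S3 = 0.212×3007.7 = 637.62 kg/h.

637.6 kg/h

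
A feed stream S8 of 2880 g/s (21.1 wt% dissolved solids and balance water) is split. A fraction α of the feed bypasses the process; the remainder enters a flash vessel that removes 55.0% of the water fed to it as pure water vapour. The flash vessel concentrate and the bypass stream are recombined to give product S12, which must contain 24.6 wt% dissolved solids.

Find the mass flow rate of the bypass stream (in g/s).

1936 g/s

All 2880×0.211 = 607.68 g/s of dissolved solids reaches S12, so S12 = 607.68/0.246 = 2470.2 g/s and vapour = 409.76 g/s.
The evaporator receives (1−α)·2880 of feed at 0.789 water and removes 0.550 of that water:
0.550×0.789×(1−α)×2880 = 409.76
(1−α) = 409.76/1249.8 = 0.3279;  α = 0.6721.
Bypass flow = 0.6721×2880 = 1935.8 g/s.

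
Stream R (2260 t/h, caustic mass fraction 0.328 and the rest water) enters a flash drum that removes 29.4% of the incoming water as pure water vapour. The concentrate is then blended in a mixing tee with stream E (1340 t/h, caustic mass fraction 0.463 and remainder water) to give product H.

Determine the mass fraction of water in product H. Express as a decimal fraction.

0.568

Vapour removed = 0.294×0.672×2260 = 446.5 t/h; concentrate = 1813.5 t/h.
water reaching the mixer = 1072.2 (from concentrate) + 1340×0.537 = 1791.8 t/h.
Product flow = 1813.5 + 1340 = 3153.5 t/h; water fraction = 0.568.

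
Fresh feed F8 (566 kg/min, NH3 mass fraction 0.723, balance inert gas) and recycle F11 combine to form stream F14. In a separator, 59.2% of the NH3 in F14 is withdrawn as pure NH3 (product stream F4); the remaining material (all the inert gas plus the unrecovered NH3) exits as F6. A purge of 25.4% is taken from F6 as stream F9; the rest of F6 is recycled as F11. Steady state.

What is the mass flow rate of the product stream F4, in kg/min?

NH3 in F14: m_A = 566×0.723 + (1−0.254)·(1−0.592)·m_A, so m_A = 409.22/0.6956 = 588.27 kg/min.
Product F4 = 0.592×588.27 = 348.25 kg/min.

348.3 kg/min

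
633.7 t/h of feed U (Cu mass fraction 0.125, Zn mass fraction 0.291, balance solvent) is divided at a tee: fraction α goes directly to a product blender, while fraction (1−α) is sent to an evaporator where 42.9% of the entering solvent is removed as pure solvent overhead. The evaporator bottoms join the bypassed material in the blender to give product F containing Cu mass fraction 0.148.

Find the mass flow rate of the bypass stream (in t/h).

240.6 t/h

All 633.7×0.125 = 79.213 t/h of Cu reaches F, so F = 79.213/0.148 = 535.22 t/h and vapour = 98.48 t/h.
The evaporator receives (1−α)·633.7 of feed at 0.584 solvent and removes 0.429 of that solvent:
0.429×0.584×(1−α)×633.7 = 98.48
(1−α) = 98.48/158.76 = 0.6203;  α = 0.3797.
Bypass flow = 0.3797×633.7 = 240.62 t/h.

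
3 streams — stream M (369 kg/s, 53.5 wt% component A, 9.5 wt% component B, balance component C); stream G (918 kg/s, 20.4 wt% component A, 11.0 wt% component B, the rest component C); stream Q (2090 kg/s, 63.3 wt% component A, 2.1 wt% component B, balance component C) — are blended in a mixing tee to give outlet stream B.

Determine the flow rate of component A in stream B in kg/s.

1708 kg/s

component A out = component A in = 369×0.535 + 918×0.204 + 2090×0.633 = 1707.7 kg/s.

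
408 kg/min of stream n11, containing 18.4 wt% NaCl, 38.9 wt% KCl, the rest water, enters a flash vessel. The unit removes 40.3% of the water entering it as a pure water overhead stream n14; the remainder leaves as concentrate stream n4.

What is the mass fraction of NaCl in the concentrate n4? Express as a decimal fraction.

0.222

NaCl is not removed: 408×0.184 = 75.072 kg/min of NaCl enters n4.
water entering = 408×0.427 = 174.22 kg/min; overhead removed = 0.403×174.22 = 70.209 kg/min.
Concentrate = 408 − 70.209 = 337.79 kg/min.
Mass fraction = 75.072/337.79 = 0.222.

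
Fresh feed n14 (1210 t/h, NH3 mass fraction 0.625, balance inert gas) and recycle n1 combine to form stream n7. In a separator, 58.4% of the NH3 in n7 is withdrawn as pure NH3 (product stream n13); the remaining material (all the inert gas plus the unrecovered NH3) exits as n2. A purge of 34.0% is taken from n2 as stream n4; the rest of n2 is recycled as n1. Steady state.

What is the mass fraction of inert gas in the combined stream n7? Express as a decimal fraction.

0.561

inert gas enters only via n14 and leaves only via the purge: 1210×0.375 = 0.340×(inert gas in n2), and the separator passes all inert gas, so inert gas in n7 = inert gas in n2 = 1334.6 t/h.
NH3 in n7: m_A = 1210×0.625 + (1−0.340)·(1−0.584)·m_A, so m_A = 756.25/0.7254 = 1042.5 t/h.
n7 = 1042.5 + 1334.6 = 2377 t/h.
inert gas fraction in n7 = 1334.6/2377 = 0.561.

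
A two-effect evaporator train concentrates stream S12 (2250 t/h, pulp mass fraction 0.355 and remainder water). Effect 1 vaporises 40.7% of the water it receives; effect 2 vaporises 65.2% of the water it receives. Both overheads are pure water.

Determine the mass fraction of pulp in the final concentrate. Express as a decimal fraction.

water in feed = 2250×0.645 = 1451.2 t/h.
After stage 1: water left = (1−0.407)×1451.2 = 860.59; stream total = 1659.3 t/h.
After stage 2: water left = (1−0.652)×860.59 = 299.49; final concentrate = 1098.2 t/h.
pulp fraction = 798.75/1098.2 = 0.727.

0.727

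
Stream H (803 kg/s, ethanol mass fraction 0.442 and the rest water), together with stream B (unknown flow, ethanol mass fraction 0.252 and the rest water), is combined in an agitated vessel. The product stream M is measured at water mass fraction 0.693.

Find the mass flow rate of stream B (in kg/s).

Let B be the unknown flow. Total out = 803 + B.
water balance: 448.07 + 0.748·B = 0.693·(803 + B)
(0.748 − 0.693)·B = 0.693×803 − 448.07 = 108.4
B = 108.4 / 0.055 = 1971 kg/s

1971 kg/s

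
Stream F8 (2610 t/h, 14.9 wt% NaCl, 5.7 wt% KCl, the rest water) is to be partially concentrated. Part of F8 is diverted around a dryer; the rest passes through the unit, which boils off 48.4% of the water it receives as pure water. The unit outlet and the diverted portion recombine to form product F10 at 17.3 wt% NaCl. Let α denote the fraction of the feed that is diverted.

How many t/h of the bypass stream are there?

1668 t/h

All 2610×0.149 = 388.89 t/h of NaCl reaches F10, so F10 = 388.89/0.173 = 2247.9 t/h and vapour = 362.08 t/h.
The evaporator receives (1−α)·2610 of feed at 0.794 water and removes 0.484 of that water:
0.484×0.794×(1−α)×2610 = 362.08
(1−α) = 362.08/1003 = 0.3610;  α = 0.6390.
Bypass flow = 0.6390×2610 = 1667.8 t/h.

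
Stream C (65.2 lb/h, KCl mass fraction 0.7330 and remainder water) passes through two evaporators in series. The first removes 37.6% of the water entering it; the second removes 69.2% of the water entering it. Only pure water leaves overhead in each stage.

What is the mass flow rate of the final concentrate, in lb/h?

51.14 lb/h

water in feed = 65.2×0.267 = 17.408 lb/h.
After stage 1: water left = (1−0.376)×17.408 = 10.863; stream total = 58.654 lb/h.
After stage 2: water left = (1−0.692)×10.863 = 3.3458; final concentrate = 51.137 lb/h.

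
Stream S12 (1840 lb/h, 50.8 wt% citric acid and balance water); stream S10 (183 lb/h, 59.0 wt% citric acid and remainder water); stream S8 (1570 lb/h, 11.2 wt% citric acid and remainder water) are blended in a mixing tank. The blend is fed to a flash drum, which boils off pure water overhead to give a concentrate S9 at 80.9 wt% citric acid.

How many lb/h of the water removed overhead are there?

citric acid entering = 1840×0.508 + 183×0.590 + 1570×0.112 = 1218.5 lb/h.
All citric acid reports to S9, so S9 = 1218.5/0.809 = 1506.2 lb/h.
Total feed = 3593 lb/h; overhead = 3593 − 1506.2 = 2086.8 lb/h.

2087 lb/h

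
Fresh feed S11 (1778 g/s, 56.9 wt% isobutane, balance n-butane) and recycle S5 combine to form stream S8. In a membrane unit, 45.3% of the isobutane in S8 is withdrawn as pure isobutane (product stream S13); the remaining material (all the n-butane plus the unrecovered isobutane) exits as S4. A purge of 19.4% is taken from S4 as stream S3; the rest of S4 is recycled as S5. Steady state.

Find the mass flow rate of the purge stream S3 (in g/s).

n-butane enters only via S11 and leaves only via the purge: 1778×0.431 = 0.194×(n-butane in S4), and the membrane unit passes all n-butane, so n-butane in S8 = n-butane in S4 = 3950.1 g/s.
isobutane in S8: m_A = 1778×0.569 + (1−0.194)·(1−0.453)·m_A, so m_A = 1011.7/0.5591 = 1809.4 g/s.
S4 = (1−0.453)×1809.4 + 3950.1 = 4939.8 g/s.
Purge S3 = 0.194×4939.8 = 958.33 g/s.

958.3 g/s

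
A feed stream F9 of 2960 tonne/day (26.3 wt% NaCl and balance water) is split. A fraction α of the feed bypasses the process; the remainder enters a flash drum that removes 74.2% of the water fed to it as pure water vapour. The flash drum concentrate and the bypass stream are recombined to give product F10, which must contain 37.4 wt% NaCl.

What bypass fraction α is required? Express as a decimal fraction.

All 2960×0.263 = 778.48 tonne/day of NaCl reaches F10, so F10 = 778.48/0.374 = 2081.5 tonne/day and vapour = 878.5 tonne/day.
The evaporator receives (1−α)·2960 of feed at 0.737 water and removes 0.742 of that water:
0.742×0.737×(1−α)×2960 = 878.5
(1−α) = 878.5/1618.7 = 0.5427;  α = 0.4573.

0.457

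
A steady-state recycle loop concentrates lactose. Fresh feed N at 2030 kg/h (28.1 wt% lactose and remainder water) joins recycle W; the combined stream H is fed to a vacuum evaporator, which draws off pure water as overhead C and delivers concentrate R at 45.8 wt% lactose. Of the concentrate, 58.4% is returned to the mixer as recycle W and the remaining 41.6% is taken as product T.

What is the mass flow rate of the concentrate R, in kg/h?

Overall lactose balance (none leaves overhead): lactose in fresh feed = lactose in product, i.e. 2030×0.281 = (1−0.584)·R·0.458.
R = 570.43/(0.458×0.416) = 2993.9 kg/h.

2994 kg/h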